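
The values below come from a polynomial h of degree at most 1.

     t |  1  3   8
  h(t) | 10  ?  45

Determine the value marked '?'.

20

The 2 known points determine the degree-1 polynomial uniquely.
Write h(t) = at + b. Substituting each data point gives a linear system:
  a + b = 10
  8a + b = 45
Solving the system yields a = 5, b = 5.
So h(t) = 5t + 5.
Then h(3) = 20.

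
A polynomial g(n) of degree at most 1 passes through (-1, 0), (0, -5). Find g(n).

g(n) = -5n - 5

Write g(n) = an + b. Substituting each data point gives a linear system:
  -a + b = 0
  b = -5
Solving the system yields a = -5, b = -5.
So g(n) = -5n - 5.
Check: g(-1) = 0. ✓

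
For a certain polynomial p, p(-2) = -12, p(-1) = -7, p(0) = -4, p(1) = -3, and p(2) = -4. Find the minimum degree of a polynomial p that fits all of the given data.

Forward differences of the values at t = -2, -1, 0, 1, 2:
  p  : -12  -7  -4  -3  -4
  Δ  : 5  3  1  -1
  Δ^2: -2  -2  -2
  Δ^3: 0  0
  Δ^4: 0
The second differences are constant (-2) and nonzero, while all higher differences vanish, so the minimal degree is 2.

2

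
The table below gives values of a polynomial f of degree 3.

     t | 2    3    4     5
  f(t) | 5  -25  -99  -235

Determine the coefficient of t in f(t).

Write f(t) = at^3 + bt^2 + ct + d. Substituting each data point gives a linear system:
  8a + 4b + 2c + d = 5
  27a + 9b + 3c + d = -25
  64a + 16b + 4c + d = -99
  125a + 25b + 5c + d = -235
Solving the system yields a = -3, b = 5, c = 2, d = 5.
So f(t) = -3t^3 + 5t^2 + 2t + 5.
The coefficient of t is 2.

2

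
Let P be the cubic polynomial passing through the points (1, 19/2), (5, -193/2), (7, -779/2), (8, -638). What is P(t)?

Using the Lagrange interpolation formula with nodes 1, 5, 7, 8:
  L_0(t) = (t - 5)(t - 7)(t - 8) / -168
  L_1(t) = (t - 1)(t - 7)(t - 8) / 24
  L_2(t) = (t - 1)(t - 5)(t - 8) / -12
  L_3(t) = (t - 1)(t - 5)(t - 7) / 21
Then P(t) = 19/2·L_0(t) - 193/2·L_1(t) - 779/2·L_2(t) - 638·L_3(t).
Expanding and collecting terms gives P(t) = -2t^3 + 6t^2 - (1/2)t + 6.
Check: P(8) = -638. ✓

P(t) = -2t^3 + 6t^2 - (1/2)t + 6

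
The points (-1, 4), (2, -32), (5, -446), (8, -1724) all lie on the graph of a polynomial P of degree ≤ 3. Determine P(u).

P(u) = -3u^3 - 3u^2 + 4

Write P(u) = au^3 + bu^2 + cu + d. Substituting each data point gives a linear system:
  -a + b - c + d = 4
  8a + 4b + 2c + d = -32
  125a + 25b + 5c + d = -446
  512a + 64b + 8c + d = -1724
Solving the system yields a = -3, b = -3, c = 0, d = 4.
So P(u) = -3u³ - 3u² + 4.
Check: P(5) = -446. ✓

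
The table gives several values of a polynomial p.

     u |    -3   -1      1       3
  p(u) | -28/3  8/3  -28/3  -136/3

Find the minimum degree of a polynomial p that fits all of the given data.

Forward differences of the values at u = -3, -1, 1, 3:
  p  : -28/3  8/3  -28/3  -136/3
  Δ  : 12  -12  -36
  Δ^2: -24  -24
  Δ^3: 0
The second differences are constant (-24) and nonzero, while all higher differences vanish, so the minimal degree is 2.

2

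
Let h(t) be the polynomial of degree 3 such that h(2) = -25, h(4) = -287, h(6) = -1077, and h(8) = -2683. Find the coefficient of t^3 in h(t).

Write h(t) = at^3 + bt^2 + ct + d. Substituting each data point gives a linear system:
  8a + 4b + 2c + d = -25
  64a + 16b + 4c + d = -287
  216a + 36b + 6c + d = -1077
  512a + 64b + 8c + d = -2683
Solving the system yields a = -6, b = 6, c = 1, d = -3.
So h(t) = -6t³ + 6t² + t - 3.
The leading coefficient is -6.

-6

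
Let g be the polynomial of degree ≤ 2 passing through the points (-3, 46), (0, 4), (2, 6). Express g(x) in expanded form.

g(x) = 3x^2 - 5x + 4

Write g(x) = ax^2 + bx + c. Substituting each data point gives a linear system:
  9a - 3b + c = 46
  c = 4
  4a + 2b + c = 6
Solving the system yields a = 3, b = -5, c = 4.
So g(x) = 3x^2 - 5x + 4.
Check: g(2) = 6. ✓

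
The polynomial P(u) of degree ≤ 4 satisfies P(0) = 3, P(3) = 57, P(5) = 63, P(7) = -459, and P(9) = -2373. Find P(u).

Write P(u) = au^4 + bu^3 + cu^2 + du + e. Substituting each data point gives a linear system:
  e = 3
  81a + 27b + 9c + 3d + e = 57
  625a + 125b + 25c + 5d + e = 63
  2401a + 343b + 49c + 7d + e = -459
  6561a + 729b + 81c + 9d + e = -2373
Solving the system yields a = -1, b = 6, c = -2, d = -3, e = 3.
So P(u) = -u^4 + 6u^3 - 2u^2 - 3u + 3.
Check: P(9) = -2373. ✓

P(u) = -u^4 + 6u^3 - 2u^2 - 3u + 3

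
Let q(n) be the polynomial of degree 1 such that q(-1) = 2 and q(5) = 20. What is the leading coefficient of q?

3

Write q(n) = an + b. Substituting each data point gives a linear system:
  -a + b = 2
  5a + b = 20
Solving the system yields a = 3, b = 5.
So q(n) = 3n + 5.
The leading coefficient is 3.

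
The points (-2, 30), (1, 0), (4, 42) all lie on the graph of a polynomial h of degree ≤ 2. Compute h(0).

Forward differences of the values at u = -2, 1, 4:
  h  : 30  0  42
  Δ  : -30  42
  Δ^2: 72
The second differences are constant, confirming degree 2.
Interpolating (Newton forward form) and evaluating at u = 0 gives h(0) = 2.

2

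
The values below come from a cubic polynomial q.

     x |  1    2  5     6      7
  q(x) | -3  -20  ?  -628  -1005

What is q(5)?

The 4 known points determine the degree-3 polynomial uniquely.
Write q(x) = ax^3 + bx^2 + cx + d. Substituting each data point gives a linear system:
  a + b + c + d = -3
  8a + 4b + 2c + d = -20
  216a + 36b + 6c + d = -628
  343a + 49b + 7c + d = -1005
Solving the system yields a = -3, b = 0, c = 4, d = -4.
So q(x) = -3x^3 + 4x - 4.
Then q(5) = -359.

-359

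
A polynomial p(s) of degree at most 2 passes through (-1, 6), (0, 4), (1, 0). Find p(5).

-36

Write p(s) = as^2 + bs + c. Substituting each data point gives a linear system:
  a - b + c = 6
  c = 4
  a + b + c = 0
Solving the system yields a = -1, b = -3, c = 4.
So p(s) = -s^2 - 3s + 4.
Then p(5) = -36.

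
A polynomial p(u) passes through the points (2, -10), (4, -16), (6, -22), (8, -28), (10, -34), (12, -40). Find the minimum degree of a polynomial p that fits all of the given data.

Forward differences of the values at u = 2, 4, 6, 8, 10, 12:
  p  : -10  -16  -22  -28  -34  -40
  Δ  : -6  -6  -6  -6  -6
  Δ^2: 0  0  0  0
  Δ^3: 0  0  0
  Δ^4: 0  0
  Δ^5: 0
The first differences are constant (-6) and nonzero, while all higher differences vanish, so the minimal degree is 1.

1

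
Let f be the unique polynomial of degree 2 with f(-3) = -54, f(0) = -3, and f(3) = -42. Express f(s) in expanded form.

Using the Lagrange interpolation formula with nodes -3, 0, 3:
  L_0(s) = s(s - 3) / 18
  L_1(s) = (s + 3)(s - 3) / -9
  L_2(s) = (s + 3)s / 18
Then f(s) = -54·L_0(s) - 3·L_1(s) - 42·L_2(s).
Expanding and collecting terms gives f(s) = -5s^2 + 2s - 3.
Check: f(0) = -3. ✓

f(s) = -5s^2 + 2s - 3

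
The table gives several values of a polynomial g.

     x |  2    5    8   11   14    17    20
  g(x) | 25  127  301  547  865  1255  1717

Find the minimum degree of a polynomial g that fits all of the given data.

2

Forward differences of the values at x = 2, 5, 8, 11, 14, 17, 20:
  g  : 25  127  301  547  865  1255  1717
  Δ  : 102  174  246  318  390  462
  Δ^2: 72  72  72  72  72
  Δ^3: 0  0  0  0
  Δ^4: 0  0  0
  Δ^5: 0  0
  Δ^6: 0
The second differences are constant (72) and nonzero, while all higher differences vanish, so the minimal degree is 2.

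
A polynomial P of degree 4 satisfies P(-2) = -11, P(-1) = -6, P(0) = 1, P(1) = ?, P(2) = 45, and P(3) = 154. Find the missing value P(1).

10

The 5 known points determine the degree-4 polynomial uniquely.
Write P(u) = au^4 + bu^3 + cu^2 + du + e. Substituting each data point gives a linear system:
  16a - 8b + 4c - 2d + e = -11
  a - b + c - d + e = -6
  e = 1
  16a + 8b + 4c + 2d + e = 45
  81a + 27b + 9c + 3d + e = 154
Solving the system yields a = 1, b = 2, c = 0, d = 6, e = 1.
So P(u) = u^4 + 2u^3 + 6u + 1.
Then P(1) = 10.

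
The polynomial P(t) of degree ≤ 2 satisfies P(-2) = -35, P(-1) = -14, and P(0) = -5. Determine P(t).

Write P(t) = at^2 + bt + c. Substituting each data point gives a linear system:
  4a - 2b + c = -35
  a - b + c = -14
  c = -5
Solving the system yields a = -6, b = 3, c = -5.
So P(t) = -6t^2 + 3t - 5.
Check: P(-1) = -14. ✓

P(t) = -6t^2 + 3t - 5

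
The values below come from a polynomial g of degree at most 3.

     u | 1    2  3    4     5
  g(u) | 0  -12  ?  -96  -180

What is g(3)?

-42

The 4 known points determine the degree-3 polynomial uniquely.
Write g(u) = au^3 + bu^2 + cu + d. Substituting each data point gives a linear system:
  a + b + c + d = 0
  8a + 4b + 2c + d = -12
  64a + 16b + 4c + d = -96
  125a + 25b + 5c + d = -180
Solving the system yields a = -1, b = -3, c = 4, d = 0.
So g(u) = -u³ - 3u² + 4u.
Then g(3) = -42.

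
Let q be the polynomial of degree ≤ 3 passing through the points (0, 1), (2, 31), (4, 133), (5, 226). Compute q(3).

70

Using the Lagrange interpolation formula with nodes 0, 2, 4, 5:
  L_0(t) = (t - 2)(t - 4)(t - 5) / -40
  L_1(t) = t(t - 4)(t - 5) / 12
  L_2(t) = t(t - 2)(t - 5) / -8
  L_3(t) = t(t - 2)(t - 4) / 15
Then q(t) = 1·L_0(t) + 31·L_1(t) + 133·L_2(t) + 226·L_3(t).
Expanding and collecting terms gives q(t) = t^3 + 3t^2 + 5t + 1.
Evaluating at t = 3: q(3) = 70.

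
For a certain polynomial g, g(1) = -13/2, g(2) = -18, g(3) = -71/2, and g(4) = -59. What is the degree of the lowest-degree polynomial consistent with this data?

Forward differences of the values at u = 1, 2, 3, 4:
  g  : -13/2  -18  -71/2  -59
  Δ  : -23/2  -35/2  -47/2
  Δ^2: -6  -6
  Δ^3: 0
The second differences are constant (-6) and nonzero, while all higher differences vanish, so the minimal degree is 2.

2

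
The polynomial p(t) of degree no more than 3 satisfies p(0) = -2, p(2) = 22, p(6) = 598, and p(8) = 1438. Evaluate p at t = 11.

3793

Using the Lagrange interpolation formula with nodes 0, 2, 6, 8:
  L_0(t) = (t - 2)(t - 6)(t - 8) / -96
  L_1(t) = t(t - 6)(t - 8) / 48
  L_2(t) = t(t - 2)(t - 8) / -48
  L_3(t) = t(t - 2)(t - 6) / 96
Then p(t) = -2·L_0(t) + 22·L_1(t) + 598·L_2(t) + 1438·L_3(t).
Expanding and collecting terms gives p(t) = 3t^3 - 2t^2 + 4t - 2.
Evaluating at t = 11: p(11) = 3793.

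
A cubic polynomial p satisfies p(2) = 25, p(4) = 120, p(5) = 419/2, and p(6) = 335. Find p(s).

p(s) = s^3 + 3s^2 + (3/2)s + 2

Write p(s) = as^3 + bs^2 + cs + d. Substituting each data point gives a linear system:
  8a + 4b + 2c + d = 25
  64a + 16b + 4c + d = 120
  125a + 25b + 5c + d = 419/2
  216a + 36b + 6c + d = 335
Solving the system yields a = 1, b = 3, c = 3/2, d = 2.
So p(s) = s³ + 3s² + (3/2)s + 2.
Check: p(4) = 120. ✓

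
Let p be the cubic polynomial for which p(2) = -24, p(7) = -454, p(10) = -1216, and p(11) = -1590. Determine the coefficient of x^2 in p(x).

Write p(x) = ax^3 + bx^2 + cx + d. Substituting each data point gives a linear system:
  8a + 4b + 2c + d = -24
  343a + 49b + 7c + d = -454
  1000a + 100b + 10c + d = -1216
  1331a + 121b + 11c + d = -1590
Solving the system yields a = -1, b = -2, c = -1, d = -6.
So p(x) = -x^3 - 2x^2 - x - 6.
The coefficient of x^2 is -2.

-2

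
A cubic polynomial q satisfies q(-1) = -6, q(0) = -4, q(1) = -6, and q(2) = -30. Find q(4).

-216

Using the Lagrange interpolation formula with nodes -1, 0, 1, 2:
  L_0(t) = t(t - 1)(t - 2) / -6
  L_1(t) = (t + 1)(t - 1)(t - 2) / 2
  L_2(t) = (t + 1)t(t - 2) / -2
  L_3(t) = (t + 1)t(t - 1) / 6
Then q(t) = -6·L_0(t) - 4·L_1(t) - 6·L_2(t) - 30·L_3(t).
Expanding and collecting terms gives q(t) = -3t³ - 2t² + 3t - 4.
Evaluating at t = 4: q(4) = -216.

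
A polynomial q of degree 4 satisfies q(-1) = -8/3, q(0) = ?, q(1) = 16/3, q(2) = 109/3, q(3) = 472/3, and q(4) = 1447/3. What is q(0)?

-5/3

On equispaced nodes a degree-4 polynomial has vanishing fifth forward difference, so
  - q(-1) + 5·q(0) - 10·q(1) + 10·q(2) - 5·q(3) + q(4) = 0.
Substituting the known values and solving for q(0):
  5·q(0) = -25/3
  q(0) = -5/3.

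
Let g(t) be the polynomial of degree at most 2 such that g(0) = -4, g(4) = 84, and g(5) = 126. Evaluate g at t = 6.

Using the Lagrange interpolation formula with nodes 0, 4, 5:
  L_0(t) = (t - 4)(t - 5) / 20
  L_1(t) = t(t - 5) / -4
  L_2(t) = t(t - 4) / 5
Then g(t) = -4·L_0(t) + 84·L_1(t) + 126·L_2(t).
Expanding and collecting terms gives g(t) = 4t^2 + 6t - 4.
Evaluating at t = 6: g(6) = 176.

176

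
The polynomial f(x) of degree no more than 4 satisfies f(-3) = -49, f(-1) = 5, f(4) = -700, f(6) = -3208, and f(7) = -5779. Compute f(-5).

-799

Using the Lagrange interpolation formula with nodes -3, -1, 4, 6, 7:
  L_0(x) = (x + 1)(x - 4)(x - 6)(x - 7) / 1260
  L_1(x) = (x + 3)(x - 4)(x - 6)(x - 7) / -560
  L_2(x) = (x + 3)(x + 1)(x - 6)(x - 7) / 210
  L_3(x) = (x + 3)(x + 1)(x - 4)(x - 7) / -126
  L_4(x) = (x + 3)(x + 1)(x - 4)(x - 6) / 240
Then f(x) = -49·L_0(x) + 5·L_1(x) - 700·L_2(x) - 3208·L_3(x) - 5779·L_4(x).
Expanding and collecting terms gives f(x) = -2x^4 - 3x^3 + 2x^2 - 6x - 4.
Evaluating at x = -5: f(-5) = -799.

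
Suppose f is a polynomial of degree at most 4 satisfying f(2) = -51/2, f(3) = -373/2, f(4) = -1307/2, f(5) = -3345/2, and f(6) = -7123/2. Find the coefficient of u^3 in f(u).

Write f(u) = au^4 + bu^3 + cu^2 + du + e. Substituting each data point gives a linear system:
  16a + 8b + 4c + 2d + e = -51/2
  81a + 27b + 9c + 3d + e = -373/2
  256a + 64b + 16c + 4d + e = -1307/2
  625a + 125b + 25c + 5d + e = -3345/2
  1296a + 216b + 36c + 6d + e = -7123/2
Solving the system yields a = -3, b = 1, c = 3, d = 0, e = 5/2.
So f(u) = -3u^4 + u^3 + 3u^2 + 5/2.
The coefficient of u^3 is 1.

1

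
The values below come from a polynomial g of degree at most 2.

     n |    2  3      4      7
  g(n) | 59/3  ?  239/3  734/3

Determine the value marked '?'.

The 3 known points determine the degree-2 polynomial uniquely.
Write g(n) = an^2 + bn + c. Substituting each data point gives a linear system:
  4a + 2b + c = 59/3
  16a + 4b + c = 239/3
  49a + 7b + c = 734/3
Solving the system yields a = 5, b = 0, c = -1/3.
So g(n) = 5n² - 1/3.
Then g(3) = 134/3.

134/3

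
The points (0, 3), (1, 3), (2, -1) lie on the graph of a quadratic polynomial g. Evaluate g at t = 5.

-37

Forward differences of the values at t = 0, 1, 2:
  g  : 3  3  -1
  Δ  : 0  -4
  Δ^2: -4
The second differences are constant, confirming degree 2.
Interpolating (Newton forward form) and evaluating at t = 5 gives g(5) = -37.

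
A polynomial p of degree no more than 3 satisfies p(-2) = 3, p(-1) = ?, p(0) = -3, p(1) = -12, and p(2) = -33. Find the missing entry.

0

The 4 known points determine the degree-3 polynomial uniquely.
Write p(u) = au^3 + bu^2 + cu + d. Substituting each data point gives a linear system:
  -8a + 4b - 2c + d = 3
  d = -3
  a + b + c + d = -12
  8a + 4b + 2c + d = -33
Solving the system yields a = -1, b = -3, c = -5, d = -3.
So p(u) = -u³ - 3u² - 5u - 3.
Then p(-1) = 0.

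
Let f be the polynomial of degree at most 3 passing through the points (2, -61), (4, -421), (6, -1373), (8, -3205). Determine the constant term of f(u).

-5

Write f(u) = au^3 + bu^2 + cu + d. Substituting each data point gives a linear system:
  8a + 4b + 2c + d = -61
  64a + 16b + 4c + d = -421
  216a + 36b + 6c + d = -1373
  512a + 64b + 8c + d = -3205
Solving the system yields a = -6, b = -2, c = 0, d = -5.
So f(u) = -6u^3 - 2u^2 - 5.
The constant term is -5.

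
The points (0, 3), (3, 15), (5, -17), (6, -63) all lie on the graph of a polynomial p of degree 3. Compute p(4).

Using the Lagrange interpolation formula with nodes 0, 3, 5, 6:
  L_0(t) = (t - 3)(t - 5)(t - 6) / -90
  L_1(t) = t(t - 5)(t - 6) / 18
  L_2(t) = t(t - 3)(t - 6) / -10
  L_3(t) = t(t - 3)(t - 5) / 18
Then p(t) = 3·L_0(t) + 15·L_1(t) - 17·L_2(t) - 63·L_3(t).
Expanding and collecting terms gives p(t) = -t³ + 4t² + t + 3.
Evaluating at t = 4: p(4) = 7.

7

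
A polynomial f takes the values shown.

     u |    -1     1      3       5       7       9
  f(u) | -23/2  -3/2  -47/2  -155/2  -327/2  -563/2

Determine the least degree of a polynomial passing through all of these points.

2

Forward differences of the values at u = -1, 1, 3, 5, 7, 9:
  f  : -23/2  -3/2  -47/2  -155/2  -327/2  -563/2
  Δ  : 10  -22  -54  -86  -118
  Δ^2: -32  -32  -32  -32
  Δ^3: 0  0  0
  Δ^4: 0  0
  Δ^5: 0
The second differences are constant (-32) and nonzero, while all higher differences vanish, so the minimal degree is 2.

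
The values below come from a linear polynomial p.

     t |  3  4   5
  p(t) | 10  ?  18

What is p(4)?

14

The 2 known points determine the degree-1 polynomial uniquely.
Write p(t) = at + b. Substituting each data point gives a linear system:
  3a + b = 10
  5a + b = 18
Solving the system yields a = 4, b = -2.
So p(t) = 4t - 2.
Then p(4) = 14.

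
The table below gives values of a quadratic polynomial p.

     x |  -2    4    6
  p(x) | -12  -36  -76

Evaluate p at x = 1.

Write p(x) = ax^2 + bx + c. Substituting each data point gives a linear system:
  4a - 2b + c = -12
  16a + 4b + c = -36
  36a + 6b + c = -76
Solving the system yields a = -2, b = 0, c = -4.
So p(x) = -2x^2 - 4.
Then p(1) = -6.

-6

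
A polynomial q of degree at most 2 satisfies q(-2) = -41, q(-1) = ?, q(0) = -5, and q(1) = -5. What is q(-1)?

-17

The 3 known points determine the degree-2 polynomial uniquely.
Write q(s) = as^2 + bs + c. Substituting each data point gives a linear system:
  4a - 2b + c = -41
  c = -5
  a + b + c = -5
Solving the system yields a = -6, b = 6, c = -5.
So q(s) = -6s^2 + 6s - 5.
Then q(-1) = -17.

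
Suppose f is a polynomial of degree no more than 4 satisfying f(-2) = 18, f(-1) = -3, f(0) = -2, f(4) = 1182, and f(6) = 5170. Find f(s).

Write f(s) = as^4 + bs^3 + cs^2 + ds + e. Substituting each data point gives a linear system:
  16a - 8b + 4c - 2d + e = 18
  a - b + c - d + e = -3
  e = -2
  256a + 64b + 16c + 4d + e = 1182
  1296a + 216b + 36c + 6d + e = 5170
Solving the system yields a = 3, b = 5, c = 5, d = 4, e = -2.
So f(s) = 3s^4 + 5s^3 + 5s^2 + 4s - 2.
Check: f(0) = -2. ✓

f(s) = 3s^4 + 5s^3 + 5s^2 + 4s - 2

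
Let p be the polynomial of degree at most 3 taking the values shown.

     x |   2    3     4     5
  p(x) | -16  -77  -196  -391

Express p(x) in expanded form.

Write p(x) = ax^3 + bx^2 + cx + d. Substituting each data point gives a linear system:
  8a + 4b + 2c + d = -16
  27a + 9b + 3c + d = -77
  64a + 16b + 4c + d = -196
  125a + 25b + 5c + d = -391
Solving the system yields a = -3, b = -2, c = 6, d = 4.
So p(x) = -3x^3 - 2x^2 + 6x + 4.
Check: p(2) = -16. ✓

p(x) = -3x^3 - 2x^2 + 6x + 4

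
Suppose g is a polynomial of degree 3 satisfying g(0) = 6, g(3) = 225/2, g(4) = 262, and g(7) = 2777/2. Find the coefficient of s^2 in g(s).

1/2

Write g(s) = as^3 + bs^2 + cs + d. Substituting each data point gives a linear system:
  d = 6
  27a + 9b + 3c + d = 225/2
  64a + 16b + 4c + d = 262
  343a + 49b + 7c + d = 2777/2
Solving the system yields a = 4, b = 1/2, c = -2, d = 6.
So g(s) = 4s^3 + (1/2)s^2 - 2s + 6.
The coefficient of s^2 is 1/2.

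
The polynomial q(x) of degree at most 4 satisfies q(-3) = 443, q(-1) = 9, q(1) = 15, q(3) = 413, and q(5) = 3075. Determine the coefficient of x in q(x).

4

Write q(x) = ax^4 + bx^3 + cx^2 + dx + e. Substituting each data point gives a linear system:
  81a - 27b + 9c - 3d + e = 443
  a - b + c - d + e = 9
  a + b + c + d + e = 15
  81a + 27b + 9c + 3d + e = 413
  625a + 125b + 25c + 5d + e = 3075
Solving the system yields a = 5, b = -1, c = 2, d = 4, e = 5.
So q(x) = 5x^4 - x^3 + 2x^2 + 4x + 5.
The coefficient of x is 4.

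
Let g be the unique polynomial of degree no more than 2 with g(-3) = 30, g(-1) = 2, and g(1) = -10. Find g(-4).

50

Using the Lagrange interpolation formula with nodes -3, -1, 1:
  L_0(t) = (t + 1)(t - 1) / 8
  L_1(t) = (t + 3)(t - 1) / -4
  L_2(t) = (t + 3)(t + 1) / 8
Then g(t) = 30·L_0(t) + 2·L_1(t) - 10·L_2(t).
Expanding and collecting terms gives g(t) = 2t^2 - 6t - 6.
Evaluating at t = -4: g(-4) = 50.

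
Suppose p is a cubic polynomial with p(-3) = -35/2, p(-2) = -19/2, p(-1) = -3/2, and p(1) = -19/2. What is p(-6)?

37/2

Using the Lagrange interpolation formula with nodes -3, -2, -1, 1:
  L_0(s) = (s + 2)(s + 1)(s - 1) / -8
  L_1(s) = (s + 3)(s + 1)(s - 1) / 3
  L_2(s) = (s + 3)(s + 2)(s - 1) / -4
  L_3(s) = (s + 3)(s + 2)(s + 1) / 24
Then p(s) = -35/2·L_0(s) - 19/2·L_1(s) - 3/2·L_2(s) - 19/2·L_3(s).
Expanding and collecting terms gives p(s) = -s^3 - 6s^2 - 3s + 1/2.
Evaluating at s = -6: p(-6) = 37/2.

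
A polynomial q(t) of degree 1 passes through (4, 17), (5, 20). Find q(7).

Write q(t) = at + b. Substituting each data point gives a linear system:
  4a + b = 17
  5a + b = 20
Solving the system yields a = 3, b = 5.
So q(t) = 3t + 5.
Then q(7) = 26.

26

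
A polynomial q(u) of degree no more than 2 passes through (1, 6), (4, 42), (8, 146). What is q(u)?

Write q(u) = au^2 + bu + c. Substituting each data point gives a linear system:
  a + b + c = 6
  16a + 4b + c = 42
  64a + 8b + c = 146
Solving the system yields a = 2, b = 2, c = 2.
So q(u) = 2u^2 + 2u + 2.
Check: q(4) = 42. ✓

q(u) = 2u^2 + 2u + 2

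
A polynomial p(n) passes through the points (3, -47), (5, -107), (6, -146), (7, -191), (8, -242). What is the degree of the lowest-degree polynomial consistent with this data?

Divided differences on the nodes 3, 5, 6, 7, 8:
  order 0: -47  -107  -146  -191  -242
  order 1: -30  -39  -45  -51
  order 2: -3  -3  -3
  order 3: 0  0
  order 4: 0
The order-2 divided differences are all -3 (nonzero) and every higher order vanishes, so the data lies on a polynomial of degree exactly 2.

2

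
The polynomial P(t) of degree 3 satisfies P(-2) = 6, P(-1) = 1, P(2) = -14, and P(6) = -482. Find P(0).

Write P(t) = at^3 + bt^2 + ct + d. Substituting each data point gives a linear system:
  -8a + 4b - 2c + d = 6
  -a + b - c + d = 1
  8a + 4b + 2c + d = -14
  216a + 36b + 6c + d = -482
Solving the system yields a = -2, b = -2, c = 3, d = 4.
So P(t) = -2t^3 - 2t^2 + 3t + 4.
Then P(0) = 4.

4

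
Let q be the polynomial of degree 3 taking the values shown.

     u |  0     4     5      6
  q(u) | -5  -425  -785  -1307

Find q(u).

q(u) = -5u^3 - 6u^2 - u - 5

Using the Lagrange interpolation formula with nodes 0, 4, 5, 6:
  L_0(u) = (u - 4)(u - 5)(u - 6) / -120
  L_1(u) = u(u - 5)(u - 6) / 8
  L_2(u) = u(u - 4)(u - 6) / -5
  L_3(u) = u(u - 4)(u - 5) / 12
Then q(u) = -5·L_0(u) - 425·L_1(u) - 785·L_2(u) - 1307·L_3(u).
Expanding and collecting terms gives q(u) = -5u^3 - 6u^2 - u - 5.
Check: q(4) = -425. ✓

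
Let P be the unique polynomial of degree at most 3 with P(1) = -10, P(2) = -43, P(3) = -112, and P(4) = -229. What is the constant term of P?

-1

Write P(n) = an^3 + bn^2 + cn + d. Substituting each data point gives a linear system:
  a + b + c + d = -10
  8a + 4b + 2c + d = -43
  27a + 9b + 3c + d = -112
  64a + 16b + 4c + d = -229
Solving the system yields a = -2, b = -6, c = -1, d = -1.
So P(n) = -2n^3 - 6n^2 - n - 1.
The constant term is -1.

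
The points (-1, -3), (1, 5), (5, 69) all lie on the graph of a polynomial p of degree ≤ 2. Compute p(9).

Write p(n) = an^2 + bn + c. Substituting each data point gives a linear system:
  a - b + c = -3
  a + b + c = 5
  25a + 5b + c = 69
Solving the system yields a = 2, b = 4, c = -1.
So p(n) = 2n² + 4n - 1.
Then p(9) = 197.

197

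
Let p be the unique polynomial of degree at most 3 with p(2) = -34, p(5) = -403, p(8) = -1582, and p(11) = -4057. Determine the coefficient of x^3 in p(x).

-3

Write p(x) = ax^3 + bx^2 + cx + d. Substituting each data point gives a linear system:
  8a + 4b + 2c + d = -34
  125a + 25b + 5c + d = -403
  512a + 64b + 8c + d = -1582
  1331a + 121b + 11c + d = -4057
Solving the system yields a = -3, b = 0, c = -6, d = 2.
So p(x) = -3x^3 - 6x + 2.
The leading coefficient is -3.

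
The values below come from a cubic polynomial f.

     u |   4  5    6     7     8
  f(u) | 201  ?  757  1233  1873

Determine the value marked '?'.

421

On equispaced nodes a degree-3 polynomial has vanishing fourth forward difference, so
  f(4) - 4·f(5) + 6·f(6) - 4·f(7) + f(8) = 0.
Substituting the known values and solving for f(5):
  -4·f(5) = -1684
  f(5) = 421.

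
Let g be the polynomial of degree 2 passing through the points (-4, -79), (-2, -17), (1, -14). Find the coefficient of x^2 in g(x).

-6

Write g(x) = ax^2 + bx + c. Substituting each data point gives a linear system:
  16a - 4b + c = -79
  4a - 2b + c = -17
  a + b + c = -14
Solving the system yields a = -6, b = -5, c = -3.
So g(x) = -6x² - 5x - 3.
The leading coefficient is -6.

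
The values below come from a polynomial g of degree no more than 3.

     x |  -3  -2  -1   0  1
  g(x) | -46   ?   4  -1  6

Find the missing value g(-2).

-3

On equispaced nodes a degree-3 polynomial has vanishing fourth forward difference, so
  g(-3) - 4·g(-2) + 6·g(-1) - 4·g(0) + g(1) = 0.
Substituting the known values and solving for g(-2):
  -4·g(-2) = 12
  g(-2) = -3.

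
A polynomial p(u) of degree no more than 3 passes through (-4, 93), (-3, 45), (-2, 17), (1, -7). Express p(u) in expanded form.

p(u) = -u^3 + u^2 - 4u - 3

Using the Lagrange interpolation formula with nodes -4, -3, -2, 1:
  L_0(u) = (u + 3)(u + 2)(u - 1) / -10
  L_1(u) = (u + 4)(u + 2)(u - 1) / 4
  L_2(u) = (u + 4)(u + 3)(u - 1) / -6
  L_3(u) = (u + 4)(u + 3)(u + 2) / 60
Then p(u) = 93·L_0(u) + 45·L_1(u) + 17·L_2(u) - 7·L_3(u).
Expanding and collecting terms gives p(u) = -u^3 + u^2 - 4u - 3.
Check: p(1) = -7. ✓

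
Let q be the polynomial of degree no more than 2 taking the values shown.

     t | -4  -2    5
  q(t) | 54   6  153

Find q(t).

q(t) = 5t^2 + 6t - 2

Write q(t) = at^2 + bt + c. Substituting each data point gives a linear system:
  16a - 4b + c = 54
  4a - 2b + c = 6
  25a + 5b + c = 153
Solving the system yields a = 5, b = 6, c = -2.
So q(t) = 5t^2 + 6t - 2.
Check: q(-2) = 6. ✓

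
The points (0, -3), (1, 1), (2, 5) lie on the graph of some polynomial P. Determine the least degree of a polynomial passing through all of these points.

Forward differences of the values at x = 0, 1, 2:
  P  : -3  1  5
  Δ  : 4  4
  Δ^2: 0
The first differences are constant (4) and nonzero, while all higher differences vanish, so the minimal degree is 1.

1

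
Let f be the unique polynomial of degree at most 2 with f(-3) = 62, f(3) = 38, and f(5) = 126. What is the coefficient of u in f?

Write f(u) = au^2 + bu + c. Substituting each data point gives a linear system:
  9a - 3b + c = 62
  9a + 3b + c = 38
  25a + 5b + c = 126
Solving the system yields a = 6, b = -4, c = -4.
So f(u) = 6u² - 4u - 4.
The coefficient of u is -4.

-4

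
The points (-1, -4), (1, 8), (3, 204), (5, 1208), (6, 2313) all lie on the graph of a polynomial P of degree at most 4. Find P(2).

Write P(s) = as^4 + bs^3 + cs^2 + ds + e. Substituting each data point gives a linear system:
  a - b + c - d + e = -4
  a + b + c + d + e = 8
  81a + 27b + 9c + 3d + e = 204
  625a + 125b + 25c + 5d + e = 1208
  1296a + 216b + 36c + 6d + e = 2313
Solving the system yields a = 1, b = 5, c = -2, d = 1, e = 3.
So P(s) = s^4 + 5s^3 - 2s^2 + s + 3.
Then P(2) = 53.

53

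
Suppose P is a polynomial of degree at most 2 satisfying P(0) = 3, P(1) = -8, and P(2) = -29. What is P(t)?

Write P(t) = at^2 + bt + c. Substituting each data point gives a linear system:
  c = 3
  a + b + c = -8
  4a + 2b + c = -29
Solving the system yields a = -5, b = -6, c = 3.
So P(t) = -5t^2 - 6t + 3.
Check: P(0) = 3. ✓

P(t) = -5t^2 - 6t + 3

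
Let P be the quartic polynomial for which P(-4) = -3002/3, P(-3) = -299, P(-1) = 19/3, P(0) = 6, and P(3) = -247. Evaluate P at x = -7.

Using the Lagrange interpolation formula with nodes -4, -3, -1, 0, 3:
  L_0(x) = (x + 3)(x + 1)x(x - 3) / 84
  L_1(x) = (x + 4)(x + 1)x(x - 3) / -36
  L_2(x) = (x + 4)(x + 3)x(x - 3) / 24
  L_3(x) = (x + 4)(x + 3)(x + 1)(x - 3) / -36
  L_4(x) = (x + 4)(x + 3)(x + 1)x / 504
Then P(x) = -3002/3·L_0(x) - 299·L_1(x) + 19/3·L_2(x) + 6·L_3(x) - 247·L_4(x).
Expanding and collecting terms gives P(x) = -4x⁴ + x³ + 5x² - (1/3)x + 6.
Evaluating at x = -7: P(-7) = -29081/3.

-29081/3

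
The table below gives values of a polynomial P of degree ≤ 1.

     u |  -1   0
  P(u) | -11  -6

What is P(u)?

Using the Lagrange interpolation formula with nodes -1, 0:
  L_0(u) = u / -1
  L_1(u) = (u + 1) / 1
Then P(u) = -11·L_0(u) - 6·L_1(u).
Expanding and collecting terms gives P(u) = 5u - 6.
Check: P(0) = -6. ✓

P(u) = 5u - 6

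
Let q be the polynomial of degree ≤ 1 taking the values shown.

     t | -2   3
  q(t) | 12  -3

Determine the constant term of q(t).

Write q(t) = at + b. Substituting each data point gives a linear system:
  -2a + b = 12
  3a + b = -3
Solving the system yields a = -3, b = 6.
So q(t) = -3t + 6.
The constant term is 6.

6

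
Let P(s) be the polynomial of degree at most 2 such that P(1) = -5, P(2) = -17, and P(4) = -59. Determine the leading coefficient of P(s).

Write P(s) = as^2 + bs + c. Substituting each data point gives a linear system:
  a + b + c = -5
  4a + 2b + c = -17
  16a + 4b + c = -59
Solving the system yields a = -3, b = -3, c = 1.
So P(s) = -3s^2 - 3s + 1.
The leading coefficient is -3.

-3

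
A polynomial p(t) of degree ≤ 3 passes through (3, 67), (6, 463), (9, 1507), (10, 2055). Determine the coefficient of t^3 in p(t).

2

Write p(t) = at^3 + bt^2 + ct + d. Substituting each data point gives a linear system:
  27a + 9b + 3c + d = 67
  216a + 36b + 6c + d = 463
  729a + 81b + 9c + d = 1507
  1000a + 100b + 10c + d = 2055
Solving the system yields a = 2, b = 0, c = 6, d = -5.
So p(t) = 2t^3 + 6t - 5.
The leading coefficient is 2.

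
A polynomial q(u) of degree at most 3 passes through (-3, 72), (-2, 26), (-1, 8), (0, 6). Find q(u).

q(u) = -2u^3 + 2u^2 + 2u + 6

Write q(u) = au^3 + bu^2 + cu + d. Substituting each data point gives a linear system:
  -27a + 9b - 3c + d = 72
  -8a + 4b - 2c + d = 26
  -a + b - c + d = 8
  d = 6
Solving the system yields a = -2, b = 2, c = 2, d = 6.
So q(u) = -2u³ + 2u² + 2u + 6.
Check: q(0) = 6. ✓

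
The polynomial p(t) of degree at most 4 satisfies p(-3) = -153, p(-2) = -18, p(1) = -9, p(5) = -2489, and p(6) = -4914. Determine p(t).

Write p(t) = at^4 + bt^3 + ct^2 + dt + e. Substituting each data point gives a linear system:
  81a - 27b + 9c - 3d + e = -153
  16a - 8b + 4c - 2d + e = -18
  a + b + c + d + e = -9
  625a + 125b + 25c + 5d + e = -2489
  1296a + 216b + 36c + 6d + e = -4914
Solving the system yields a = -3, b = -4, c = -4, d = -4, e = 6.
So p(t) = -3t^4 - 4t^3 - 4t^2 - 4t + 6.
Check: p(1) = -9. ✓

p(t) = -3t^4 - 4t^3 - 4t^2 - 4t + 6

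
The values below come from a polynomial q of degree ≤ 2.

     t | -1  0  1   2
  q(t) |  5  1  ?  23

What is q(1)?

7

On equispaced nodes a degree-2 polynomial has vanishing third forward difference, so
  - q(-1) + 3·q(0) - 3·q(1) + q(2) = 0.
Substituting the known values and solving for q(1):
  -3·q(1) = -21
  q(1) = 7.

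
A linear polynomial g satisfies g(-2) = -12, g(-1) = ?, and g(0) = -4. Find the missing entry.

-8

The 2 known points determine the degree-1 polynomial uniquely.
Write g(x) = ax + b. Substituting each data point gives a linear system:
  -2a + b = -12
  b = -4
Solving the system yields a = 4, b = -4.
So g(x) = 4x - 4.
Then g(-1) = -8.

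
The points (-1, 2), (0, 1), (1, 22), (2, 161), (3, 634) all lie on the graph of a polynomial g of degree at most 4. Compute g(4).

Using the Lagrange interpolation formula with nodes -1, 0, 1, 2, 3:
  L_0(s) = s(s - 1)(s - 2)(s - 3) / 24
  L_1(s) = (s + 1)(s - 1)(s - 2)(s - 3) / -6
  L_2(s) = (s + 1)s(s - 2)(s - 3) / 4
  L_3(s) = (s + 1)s(s - 1)(s - 3) / -6
  L_4(s) = (s + 1)s(s - 1)(s - 2) / 24
Then g(s) = 2·L_0(s) + 1·L_1(s) + 22·L_2(s) + 161·L_3(s) + 634·L_4(s).
Expanding and collecting terms gives g(s) = 5s^4 + 6s^3 + 6s^2 + 4s + 1.
Evaluating at s = 4: g(4) = 1777.

1777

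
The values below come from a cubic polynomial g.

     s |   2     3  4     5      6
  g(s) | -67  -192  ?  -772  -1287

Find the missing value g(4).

-417

On equispaced nodes a degree-3 polynomial has vanishing fourth forward difference, so
  g(2) - 4·g(3) + 6·g(4) - 4·g(5) + g(6) = 0.
Substituting the known values and solving for g(4):
  6·g(4) = -2502
  g(4) = -417.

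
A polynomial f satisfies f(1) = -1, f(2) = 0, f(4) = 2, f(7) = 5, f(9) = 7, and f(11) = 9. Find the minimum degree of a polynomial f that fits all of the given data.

Divided differences on the nodes 1, 2, 4, 7, 9, 11:
  order 0: -1  0  2  5  7  9
  order 1: 1  1  1  1  1
  order 2: 0  0  0  0
  order 3: 0  0  0
  order 4: 0  0
  order 5: 0
The order-1 divided differences are all 1 (nonzero) and every higher order vanishes, so the data lies on a polynomial of degree exactly 1.

1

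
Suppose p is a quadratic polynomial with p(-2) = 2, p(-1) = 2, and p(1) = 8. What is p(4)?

Write p(n) = an^2 + bn + c. Substituting each data point gives a linear system:
  4a - 2b + c = 2
  a - b + c = 2
  a + b + c = 8
Solving the system yields a = 1, b = 3, c = 4.
So p(n) = n^2 + 3n + 4.
Then p(4) = 32.

32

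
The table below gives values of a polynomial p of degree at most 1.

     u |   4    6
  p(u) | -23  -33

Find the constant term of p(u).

-3

Write p(u) = au + b. Substituting each data point gives a linear system:
  4a + b = -23
  6a + b = -33
Solving the system yields a = -5, b = -3.
So p(u) = -5u - 3.
The constant term is -3.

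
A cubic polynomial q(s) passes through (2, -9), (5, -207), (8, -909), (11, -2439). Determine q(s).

q(s) = -2s^3 + 2s^2 - 2s + 3

Write q(s) = as^3 + bs^2 + cs + d. Substituting each data point gives a linear system:
  8a + 4b + 2c + d = -9
  125a + 25b + 5c + d = -207
  512a + 64b + 8c + d = -909
  1331a + 121b + 11c + d = -2439
Solving the system yields a = -2, b = 2, c = -2, d = 3.
So q(s) = -2s^3 + 2s^2 - 2s + 3.
Check: q(2) = -9. ✓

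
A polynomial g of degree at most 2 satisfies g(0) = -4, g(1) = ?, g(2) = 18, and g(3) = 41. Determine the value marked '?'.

3

On equispaced nodes a degree-2 polynomial has vanishing third forward difference, so
  - g(0) + 3·g(1) - 3·g(2) + g(3) = 0.
Substituting the known values and solving for g(1):
  3·g(1) = 9
  g(1) = 3.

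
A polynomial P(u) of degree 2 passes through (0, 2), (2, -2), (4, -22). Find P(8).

-110

Forward differences of the values at u = 0, 2, 4:
  P  : 2  -2  -22
  Δ  : -4  -20
  Δ^2: -16
The second differences are constant, confirming degree 2.
Interpolating (Newton forward form) and evaluating at u = 8 gives P(8) = -110.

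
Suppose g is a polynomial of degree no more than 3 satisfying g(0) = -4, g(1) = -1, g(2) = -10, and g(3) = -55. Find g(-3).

155

Using the Lagrange interpolation formula with nodes 0, 1, 2, 3:
  L_0(u) = (u - 1)(u - 2)(u - 3) / -6
  L_1(u) = u(u - 2)(u - 3) / 2
  L_2(u) = u(u - 1)(u - 3) / -2
  L_3(u) = u(u - 1)(u - 2) / 6
Then g(u) = -4·L_0(u) - 1·L_1(u) - 10·L_2(u) - 55·L_3(u).
Expanding and collecting terms gives g(u) = -4u^3 + 6u^2 + u - 4.
Evaluating at u = -3: g(-3) = 155.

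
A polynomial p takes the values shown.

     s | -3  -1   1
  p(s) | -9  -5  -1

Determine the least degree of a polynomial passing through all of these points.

1

Forward differences of the values at s = -3, -1, 1:
  p  : -9  -5  -1
  Δ  : 4  4
  Δ^2: 0
The first differences are constant (4) and nonzero, while all higher differences vanish, so the minimal degree is 1.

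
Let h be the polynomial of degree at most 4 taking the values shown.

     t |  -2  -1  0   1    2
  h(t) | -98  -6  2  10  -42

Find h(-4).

-1590

Write h(t) = at^4 + bt^3 + ct^2 + dt + e. Substituting each data point gives a linear system:
  16a - 8b + 4c - 2d + e = -98
  a - b + c - d + e = -6
  e = 2
  a + b + c + d + e = 10
  16a + 8b + 4c + 2d + e = -42
Solving the system yields a = -6, b = 2, c = 6, d = 6, e = 2.
So h(t) = -6t^4 + 2t^3 + 6t^2 + 6t + 2.
Then h(-4) = -1590.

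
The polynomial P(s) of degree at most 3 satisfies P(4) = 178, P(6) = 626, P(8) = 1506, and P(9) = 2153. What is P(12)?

5138

Write P(s) = as^3 + bs^2 + cs + d. Substituting each data point gives a linear system:
  64a + 16b + 4c + d = 178
  216a + 36b + 6c + d = 626
  512a + 64b + 8c + d = 1506
  729a + 81b + 9c + d = 2153
Solving the system yields a = 3, b = 0, c = -4, d = 2.
So P(s) = 3s³ - 4s + 2.
Then P(12) = 5138.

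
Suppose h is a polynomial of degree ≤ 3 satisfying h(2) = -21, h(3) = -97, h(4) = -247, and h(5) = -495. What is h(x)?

Using the Lagrange interpolation formula with nodes 2, 3, 4, 5:
  L_0(x) = (x - 3)(x - 4)(x - 5) / -6
  L_1(x) = (x - 2)(x - 4)(x - 5) / 2
  L_2(x) = (x - 2)(x - 3)(x - 5) / -2
  L_3(x) = (x - 2)(x - 3)(x - 4) / 6
Then h(x) = -21·L_0(x) - 97·L_1(x) - 247·L_2(x) - 495·L_3(x).
Expanding and collecting terms gives h(x) = -4x^3 - x^2 + 5x + 5.
Check: h(3) = -97. ✓

h(x) = -4x^3 - x^2 + 5x + 5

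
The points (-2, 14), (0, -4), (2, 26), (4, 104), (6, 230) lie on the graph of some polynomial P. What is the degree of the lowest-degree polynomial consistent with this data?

2

Forward differences of the values at x = -2, 0, 2, 4, 6:
  P  : 14  -4  26  104  230
  Δ  : -18  30  78  126
  Δ^2: 48  48  48
  Δ^3: 0  0
  Δ^4: 0
The second differences are constant (48) and nonzero, while all higher differences vanish, so the minimal degree is 2.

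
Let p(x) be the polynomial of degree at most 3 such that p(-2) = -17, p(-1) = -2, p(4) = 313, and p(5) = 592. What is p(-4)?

-191

Write p(x) = ax^3 + bx^2 + cx + d. Substituting each data point gives a linear system:
  -8a + 4b - 2c + d = -17
  -a + b - c + d = -2
  64a + 16b + 4c + d = 313
  125a + 25b + 5c + d = 592
Solving the system yields a = 4, b = 4, c = -1, d = -3.
So p(x) = 4x^3 + 4x^2 - x - 3.
Then p(-4) = -191.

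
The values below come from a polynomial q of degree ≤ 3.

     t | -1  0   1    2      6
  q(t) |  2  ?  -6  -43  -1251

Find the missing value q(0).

The 4 known points determine the degree-3 polynomial uniquely.
Write q(t) = at^3 + bt^2 + ct + d. Substituting each data point gives a linear system:
  -a + b - c + d = 2
  a + b + c + d = -6
  8a + 4b + 2c + d = -43
  216a + 36b + 6c + d = -1251
Solving the system yields a = -6, b = 1, c = 2, d = -3.
So q(t) = -6t^3 + t^2 + 2t - 3.
Then q(0) = -3.

-3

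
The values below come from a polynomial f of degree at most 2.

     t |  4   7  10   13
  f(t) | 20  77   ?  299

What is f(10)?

170

On equispaced nodes a degree-2 polynomial has vanishing third forward difference, so
  - f(4) + 3·f(7) - 3·f(10) + f(13) = 0.
Substituting the known values and solving for f(10):
  -3·f(10) = -510
  f(10) = 170.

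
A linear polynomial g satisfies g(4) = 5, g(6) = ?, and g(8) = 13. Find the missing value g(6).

9

On equispaced nodes a degree-1 polynomial has vanishing second forward difference, so
  g(4) - 2·g(6) + g(8) = 0.
Substituting the known values and solving for g(6):
  -2·g(6) = -18
  g(6) = 9.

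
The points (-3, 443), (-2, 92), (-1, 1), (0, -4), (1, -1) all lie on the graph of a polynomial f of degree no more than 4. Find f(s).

f(s) = 4s^4 - 5s^3 + 4s - 4

Write f(s) = as^4 + bs^3 + cs^2 + ds + e. Substituting each data point gives a linear system:
  81a - 27b + 9c - 3d + e = 443
  16a - 8b + 4c - 2d + e = 92
  a - b + c - d + e = 1
  e = -4
  a + b + c + d + e = -1
Solving the system yields a = 4, b = -5, c = 0, d = 4, e = -4.
So f(s) = 4s^4 - 5s^3 + 4s - 4.
Check: f(-3) = 443. ✓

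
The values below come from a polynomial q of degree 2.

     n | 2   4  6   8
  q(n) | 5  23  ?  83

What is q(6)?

49

The 3 known points determine the degree-2 polynomial uniquely.
Write q(n) = an^2 + bn + c. Substituting each data point gives a linear system:
  4a + 2b + c = 5
  16a + 4b + c = 23
  64a + 8b + c = 83
Solving the system yields a = 1, b = 3, c = -5.
So q(n) = n^2 + 3n - 5.
Then q(6) = 49.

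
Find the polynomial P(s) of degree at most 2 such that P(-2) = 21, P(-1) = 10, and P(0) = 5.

Write P(s) = as^2 + bs + c. Substituting each data point gives a linear system:
  4a - 2b + c = 21
  a - b + c = 10
  c = 5
Solving the system yields a = 3, b = -2, c = 5.
So P(s) = 3s^2 - 2s + 5.
Check: P(-1) = 10. ✓

P(s) = 3s^2 - 2s + 5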